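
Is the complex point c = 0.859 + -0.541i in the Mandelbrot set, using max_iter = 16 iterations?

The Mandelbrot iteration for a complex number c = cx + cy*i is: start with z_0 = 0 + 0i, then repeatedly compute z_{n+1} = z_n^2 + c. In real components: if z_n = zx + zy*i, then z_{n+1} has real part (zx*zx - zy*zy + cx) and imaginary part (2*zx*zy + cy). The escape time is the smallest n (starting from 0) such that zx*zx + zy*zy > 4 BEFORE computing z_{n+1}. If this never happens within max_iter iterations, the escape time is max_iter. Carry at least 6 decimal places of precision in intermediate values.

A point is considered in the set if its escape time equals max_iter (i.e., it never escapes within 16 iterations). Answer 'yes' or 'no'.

Answer: no

Derivation:
z_0 = 0 + 0i, c = 0.8590 + -0.5410i
Iter 1: z = 0.8590 + -0.5410i, |z|^2 = 1.0306
Iter 2: z = 1.3042 + -1.4704i, |z|^2 = 3.8631
Iter 3: z = 0.3977 + -4.3765i, |z|^2 = 19.3119
Escaped at iteration 3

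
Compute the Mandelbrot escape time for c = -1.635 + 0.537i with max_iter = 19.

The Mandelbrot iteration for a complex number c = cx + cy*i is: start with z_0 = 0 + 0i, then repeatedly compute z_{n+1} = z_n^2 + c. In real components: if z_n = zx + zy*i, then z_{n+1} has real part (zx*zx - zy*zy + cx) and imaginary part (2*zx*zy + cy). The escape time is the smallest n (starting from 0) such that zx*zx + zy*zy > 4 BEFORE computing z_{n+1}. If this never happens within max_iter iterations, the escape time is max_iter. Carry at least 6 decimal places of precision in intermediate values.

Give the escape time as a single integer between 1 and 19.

Answer: 3

Derivation:
z_0 = 0 + 0i, c = -1.6350 + 0.5370i
Iter 1: z = -1.6350 + 0.5370i, |z|^2 = 2.9616
Iter 2: z = 0.7499 + -1.2190i, |z|^2 = 2.0482
Iter 3: z = -2.5587 + -1.2911i, |z|^2 = 8.2137
Escaped at iteration 3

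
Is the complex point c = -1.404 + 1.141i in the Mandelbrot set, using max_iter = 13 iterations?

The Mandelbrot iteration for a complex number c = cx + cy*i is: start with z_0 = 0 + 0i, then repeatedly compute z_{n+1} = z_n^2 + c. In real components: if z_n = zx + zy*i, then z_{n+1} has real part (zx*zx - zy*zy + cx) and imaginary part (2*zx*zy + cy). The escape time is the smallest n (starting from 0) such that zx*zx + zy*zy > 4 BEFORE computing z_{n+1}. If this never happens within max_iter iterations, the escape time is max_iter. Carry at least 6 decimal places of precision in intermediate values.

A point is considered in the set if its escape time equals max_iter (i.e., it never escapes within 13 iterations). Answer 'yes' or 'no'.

Answer: no

Derivation:
z_0 = 0 + 0i, c = -1.4040 + 1.1410i
Iter 1: z = -1.4040 + 1.1410i, |z|^2 = 3.2731
Iter 2: z = -0.7347 + -2.0629i, |z|^2 = 4.7954
Escaped at iteration 2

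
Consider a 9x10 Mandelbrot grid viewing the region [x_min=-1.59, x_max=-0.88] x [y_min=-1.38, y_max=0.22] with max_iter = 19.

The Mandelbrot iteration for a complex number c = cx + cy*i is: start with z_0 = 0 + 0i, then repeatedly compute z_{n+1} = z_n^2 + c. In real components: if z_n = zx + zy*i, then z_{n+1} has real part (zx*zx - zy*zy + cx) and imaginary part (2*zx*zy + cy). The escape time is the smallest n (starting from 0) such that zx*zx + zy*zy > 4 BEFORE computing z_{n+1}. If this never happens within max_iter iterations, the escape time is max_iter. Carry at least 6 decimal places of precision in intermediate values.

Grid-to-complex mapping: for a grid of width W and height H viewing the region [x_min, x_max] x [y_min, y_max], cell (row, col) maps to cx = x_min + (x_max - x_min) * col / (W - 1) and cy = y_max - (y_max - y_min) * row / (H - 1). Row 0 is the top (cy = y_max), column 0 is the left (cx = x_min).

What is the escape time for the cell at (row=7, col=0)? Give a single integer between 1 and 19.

Answer: 2

Derivation:
z_0 = 0 + 0i, c = -1.5900 + -1.0244i
Iter 1: z = -1.5900 + -1.0244i, |z|^2 = 3.5776
Iter 2: z = -0.1114 + 2.2333i, |z|^2 = 5.0000
Escaped at iteration 2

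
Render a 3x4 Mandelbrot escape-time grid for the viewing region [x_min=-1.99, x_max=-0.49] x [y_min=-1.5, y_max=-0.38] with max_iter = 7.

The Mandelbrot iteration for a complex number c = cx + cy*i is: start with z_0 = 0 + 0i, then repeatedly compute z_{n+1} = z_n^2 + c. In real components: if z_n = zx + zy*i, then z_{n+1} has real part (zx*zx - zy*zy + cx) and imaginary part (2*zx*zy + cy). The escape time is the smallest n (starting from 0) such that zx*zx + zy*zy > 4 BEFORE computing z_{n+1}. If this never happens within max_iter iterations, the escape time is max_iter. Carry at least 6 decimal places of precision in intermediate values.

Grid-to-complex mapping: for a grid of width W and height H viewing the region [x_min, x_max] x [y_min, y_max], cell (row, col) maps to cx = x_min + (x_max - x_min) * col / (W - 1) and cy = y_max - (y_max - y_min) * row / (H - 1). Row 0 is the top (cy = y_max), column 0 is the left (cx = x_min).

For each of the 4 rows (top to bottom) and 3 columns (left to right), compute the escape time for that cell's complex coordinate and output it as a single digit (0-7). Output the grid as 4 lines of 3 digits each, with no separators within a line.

Answer: 177
136
133
122

Derivation:
(row=0, col=0): c = -1.9900 + -0.3800i → escape time 1
(row=0, col=1): c = -1.2400 + -0.3800i → escape time 7
(row=0, col=2): c = -0.4900 + -0.3800i → escape time 7
(row=1, col=0): c = -1.9900 + -0.7533i → escape time 1
(row=1, col=1): c = -1.2400 + -0.7533i → escape time 3
(row=1, col=2): c = -0.4900 + -0.7533i → escape time 6
(row=2, col=0): c = -1.9900 + -1.1267i → escape time 1
(row=2, col=1): c = -1.2400 + -1.1267i → escape time 3
(row=2, col=2): c = -0.4900 + -1.1267i → escape time 3
(row=3, col=0): c = -1.9900 + -1.5000i → escape time 1
(row=3, col=1): c = -1.2400 + -1.5000i → escape time 2
(row=3, col=2): c = -0.4900 + -1.5000i → escape time 2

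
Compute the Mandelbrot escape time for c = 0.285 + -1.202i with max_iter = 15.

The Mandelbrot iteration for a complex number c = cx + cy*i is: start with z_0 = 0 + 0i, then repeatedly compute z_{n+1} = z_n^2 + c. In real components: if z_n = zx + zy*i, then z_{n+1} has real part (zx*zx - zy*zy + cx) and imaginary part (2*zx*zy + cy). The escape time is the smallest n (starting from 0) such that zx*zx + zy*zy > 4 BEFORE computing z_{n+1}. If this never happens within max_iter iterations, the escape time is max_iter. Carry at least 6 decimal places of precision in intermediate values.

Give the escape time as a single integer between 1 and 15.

z_0 = 0 + 0i, c = 0.2850 + -1.2020i
Iter 1: z = 0.2850 + -1.2020i, |z|^2 = 1.5260
Iter 2: z = -1.0786 + -1.8871i, |z|^2 = 4.7246
Escaped at iteration 2

Answer: 2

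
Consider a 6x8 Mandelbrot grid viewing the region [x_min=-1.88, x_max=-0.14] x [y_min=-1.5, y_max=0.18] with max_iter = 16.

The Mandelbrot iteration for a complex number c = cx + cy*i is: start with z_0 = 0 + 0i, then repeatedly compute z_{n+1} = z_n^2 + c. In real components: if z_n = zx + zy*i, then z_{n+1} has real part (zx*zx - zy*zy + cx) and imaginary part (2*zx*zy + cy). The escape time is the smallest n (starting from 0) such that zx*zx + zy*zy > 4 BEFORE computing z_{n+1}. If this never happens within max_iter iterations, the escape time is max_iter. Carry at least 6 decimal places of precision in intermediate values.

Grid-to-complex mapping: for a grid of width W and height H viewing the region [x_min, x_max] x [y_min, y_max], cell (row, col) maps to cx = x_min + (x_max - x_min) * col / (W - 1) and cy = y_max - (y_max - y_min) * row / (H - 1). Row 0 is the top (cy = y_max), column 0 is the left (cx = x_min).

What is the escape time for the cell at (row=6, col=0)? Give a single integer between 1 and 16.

z_0 = 0 + 0i, c = -1.8800 + -1.2600i
Iter 1: z = -1.8800 + -1.2600i, |z|^2 = 5.1220
Escaped at iteration 1

Answer: 1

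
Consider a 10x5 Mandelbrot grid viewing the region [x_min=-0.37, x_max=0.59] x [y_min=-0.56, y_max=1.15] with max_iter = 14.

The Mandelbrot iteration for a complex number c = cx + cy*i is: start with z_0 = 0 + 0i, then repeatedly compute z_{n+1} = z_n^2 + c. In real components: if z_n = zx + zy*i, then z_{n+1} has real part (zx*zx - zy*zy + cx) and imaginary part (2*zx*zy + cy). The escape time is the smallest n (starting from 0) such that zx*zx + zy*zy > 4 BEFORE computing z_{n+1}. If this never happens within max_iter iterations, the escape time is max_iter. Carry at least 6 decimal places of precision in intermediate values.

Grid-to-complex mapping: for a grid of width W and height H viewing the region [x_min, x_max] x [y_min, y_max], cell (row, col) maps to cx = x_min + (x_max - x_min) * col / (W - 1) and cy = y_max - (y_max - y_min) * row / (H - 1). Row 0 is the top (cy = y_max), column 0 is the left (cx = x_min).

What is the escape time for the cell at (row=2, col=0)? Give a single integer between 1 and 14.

Answer: 14

Derivation:
z_0 = 0 + 0i, c = -0.3700 + 0.2950i
Iter 1: z = -0.3700 + 0.2950i, |z|^2 = 0.2239
Iter 2: z = -0.3201 + 0.0767i, |z|^2 = 0.1084
Iter 3: z = -0.2734 + 0.2459i, |z|^2 = 0.1352
Iter 4: z = -0.3557 + 0.1605i, |z|^2 = 0.1523
Iter 5: z = -0.2692 + 0.1808i, |z|^2 = 0.1052
Iter 6: z = -0.3302 + 0.1977i, |z|^2 = 0.1481
Iter 7: z = -0.3000 + 0.1645i, |z|^2 = 0.1171
Iter 8: z = -0.3070 + 0.1963i, |z|^2 = 0.1328
Iter 9: z = -0.3143 + 0.1745i, |z|^2 = 0.1292
Iter 10: z = -0.3017 + 0.1853i, |z|^2 = 0.1254
Iter 11: z = -0.3133 + 0.1832i, |z|^2 = 0.1317
Iter 12: z = -0.3054 + 0.1802i, |z|^2 = 0.1257
Iter 13: z = -0.3092 + 0.1849i, |z|^2 = 0.1298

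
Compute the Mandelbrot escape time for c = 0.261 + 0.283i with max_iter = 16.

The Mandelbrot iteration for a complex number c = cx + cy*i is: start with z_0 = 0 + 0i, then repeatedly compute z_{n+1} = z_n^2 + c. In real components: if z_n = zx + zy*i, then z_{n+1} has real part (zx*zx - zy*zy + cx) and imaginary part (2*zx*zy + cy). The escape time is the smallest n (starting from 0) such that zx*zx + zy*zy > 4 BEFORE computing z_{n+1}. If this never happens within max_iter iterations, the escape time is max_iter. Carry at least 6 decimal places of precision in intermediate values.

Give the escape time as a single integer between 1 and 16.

z_0 = 0 + 0i, c = 0.2610 + 0.2830i
Iter 1: z = 0.2610 + 0.2830i, |z|^2 = 0.1482
Iter 2: z = 0.2490 + 0.4307i, |z|^2 = 0.2475
Iter 3: z = 0.1375 + 0.4975i, |z|^2 = 0.2664
Iter 4: z = 0.0324 + 0.4198i, |z|^2 = 0.1773
Iter 5: z = 0.0858 + 0.3102i, |z|^2 = 0.1036
Iter 6: z = 0.1722 + 0.3362i, |z|^2 = 0.1427
Iter 7: z = 0.1776 + 0.3988i, |z|^2 = 0.1906
Iter 8: z = 0.1335 + 0.4246i, |z|^2 = 0.1981
Iter 9: z = 0.0985 + 0.3964i, |z|^2 = 0.1668
Iter 10: z = 0.1136 + 0.3611i, |z|^2 = 0.1433
Iter 11: z = 0.1435 + 0.3650i, |z|^2 = 0.1538
Iter 12: z = 0.1483 + 0.3878i, |z|^2 = 0.1724
Iter 13: z = 0.1326 + 0.3980i, |z|^2 = 0.1760
Iter 14: z = 0.1202 + 0.3886i, |z|^2 = 0.1654
Iter 15: z = 0.1244 + 0.3764i, |z|^2 = 0.1571

Answer: 16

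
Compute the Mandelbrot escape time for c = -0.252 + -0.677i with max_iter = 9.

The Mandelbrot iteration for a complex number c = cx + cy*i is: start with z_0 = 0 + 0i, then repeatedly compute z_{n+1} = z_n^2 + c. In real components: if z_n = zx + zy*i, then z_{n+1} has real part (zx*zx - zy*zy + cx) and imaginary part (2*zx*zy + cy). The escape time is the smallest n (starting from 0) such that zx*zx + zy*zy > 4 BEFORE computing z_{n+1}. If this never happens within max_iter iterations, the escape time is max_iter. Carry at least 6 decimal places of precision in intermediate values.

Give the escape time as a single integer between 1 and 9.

Answer: 9

Derivation:
z_0 = 0 + 0i, c = -0.2520 + -0.6770i
Iter 1: z = -0.2520 + -0.6770i, |z|^2 = 0.5218
Iter 2: z = -0.6468 + -0.3358i, |z|^2 = 0.5311
Iter 3: z = 0.0536 + -0.2426i, |z|^2 = 0.0617
Iter 4: z = -0.3080 + -0.7030i, |z|^2 = 0.5891
Iter 5: z = -0.6514 + -0.2440i, |z|^2 = 0.4838
Iter 6: z = 0.1128 + -0.3592i, |z|^2 = 0.1417
Iter 7: z = -0.3683 + -0.7580i, |z|^2 = 0.7102
Iter 8: z = -0.6910 + -0.1187i, |z|^2 = 0.4915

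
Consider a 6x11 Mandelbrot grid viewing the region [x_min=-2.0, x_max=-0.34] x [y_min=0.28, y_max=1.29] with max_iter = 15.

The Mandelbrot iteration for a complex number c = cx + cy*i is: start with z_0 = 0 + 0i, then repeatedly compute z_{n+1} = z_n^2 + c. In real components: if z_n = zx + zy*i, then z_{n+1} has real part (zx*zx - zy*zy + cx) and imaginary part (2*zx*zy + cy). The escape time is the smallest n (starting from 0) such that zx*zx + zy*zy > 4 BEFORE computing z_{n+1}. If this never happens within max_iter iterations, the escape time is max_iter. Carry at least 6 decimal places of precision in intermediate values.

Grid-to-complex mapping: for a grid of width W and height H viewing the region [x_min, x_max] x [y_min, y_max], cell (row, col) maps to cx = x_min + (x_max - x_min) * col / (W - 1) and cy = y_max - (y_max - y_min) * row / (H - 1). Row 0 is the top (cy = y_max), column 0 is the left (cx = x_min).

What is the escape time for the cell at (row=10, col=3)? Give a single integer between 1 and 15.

Answer: 15

Derivation:
z_0 = 0 + 0i, c = -1.0040 + 0.2800i
Iter 1: z = -1.0040 + 0.2800i, |z|^2 = 1.0864
Iter 2: z = -0.0744 + -0.2822i, |z|^2 = 0.0852
Iter 3: z = -1.0781 + 0.3220i, |z|^2 = 1.2660
Iter 4: z = 0.0547 + -0.4143i, |z|^2 = 0.1746
Iter 5: z = -1.1726 + 0.2347i, |z|^2 = 1.4302
Iter 6: z = 0.3160 + -0.2704i, |z|^2 = 0.1730
Iter 7: z = -0.9773 + 0.1091i, |z|^2 = 0.9669
Iter 8: z = -0.0609 + 0.0668i, |z|^2 = 0.0082
Iter 9: z = -1.0048 + 0.2719i, |z|^2 = 1.0835
Iter 10: z = -0.0684 + -0.2663i, |z|^2 = 0.0756
Iter 11: z = -1.0703 + 0.3164i, |z|^2 = 1.2456
Iter 12: z = 0.0413 + -0.3973i, |z|^2 = 0.1596
Iter 13: z = -1.1601 + 0.2472i, |z|^2 = 1.4070
Iter 14: z = 0.2808 + -0.2935i, |z|^2 = 0.1650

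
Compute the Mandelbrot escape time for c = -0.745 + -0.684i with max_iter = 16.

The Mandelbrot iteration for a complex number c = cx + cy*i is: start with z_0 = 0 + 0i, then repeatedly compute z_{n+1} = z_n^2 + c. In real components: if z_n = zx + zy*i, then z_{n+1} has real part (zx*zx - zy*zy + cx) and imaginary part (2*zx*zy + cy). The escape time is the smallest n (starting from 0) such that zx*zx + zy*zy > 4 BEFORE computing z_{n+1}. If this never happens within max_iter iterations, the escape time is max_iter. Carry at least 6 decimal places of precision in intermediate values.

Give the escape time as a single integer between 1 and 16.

Answer: 5

Derivation:
z_0 = 0 + 0i, c = -0.7450 + -0.6840i
Iter 1: z = -0.7450 + -0.6840i, |z|^2 = 1.0229
Iter 2: z = -0.6578 + 0.3352i, |z|^2 = 0.5451
Iter 3: z = -0.4246 + -1.1250i, |z|^2 = 1.4458
Iter 4: z = -1.8303 + 0.2713i, |z|^2 = 3.4234
Iter 5: z = 2.5312 + -1.6771i, |z|^2 = 9.2196
Escaped at iteration 5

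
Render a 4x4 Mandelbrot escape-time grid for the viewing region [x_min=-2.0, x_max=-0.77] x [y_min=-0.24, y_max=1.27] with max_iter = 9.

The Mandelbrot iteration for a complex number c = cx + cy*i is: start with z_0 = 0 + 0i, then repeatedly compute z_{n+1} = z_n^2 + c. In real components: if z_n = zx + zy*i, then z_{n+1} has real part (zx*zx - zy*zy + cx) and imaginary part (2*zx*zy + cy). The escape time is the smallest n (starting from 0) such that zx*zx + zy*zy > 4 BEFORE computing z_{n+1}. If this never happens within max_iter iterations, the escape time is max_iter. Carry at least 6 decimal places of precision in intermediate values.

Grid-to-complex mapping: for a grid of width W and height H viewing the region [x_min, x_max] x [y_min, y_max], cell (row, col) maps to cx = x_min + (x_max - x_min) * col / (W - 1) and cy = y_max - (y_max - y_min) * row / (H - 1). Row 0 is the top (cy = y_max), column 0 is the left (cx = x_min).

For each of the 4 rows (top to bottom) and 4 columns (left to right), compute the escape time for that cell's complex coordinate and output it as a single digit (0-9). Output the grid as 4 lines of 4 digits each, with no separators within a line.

(row=0, col=0): c = -2.0000 + 1.2700i → escape time 1
(row=0, col=1): c = -1.5900 + 1.2700i → escape time 1
(row=0, col=2): c = -1.1800 + 1.2700i → escape time 2
(row=0, col=3): c = -0.7700 + 1.2700i → escape time 3
(row=1, col=0): c = -2.0000 + 0.7667i → escape time 1
(row=1, col=1): c = -1.5900 + 0.7667i → escape time 3
(row=1, col=2): c = -1.1800 + 0.7667i → escape time 3
(row=1, col=3): c = -0.7700 + 0.7667i → escape time 4
(row=2, col=0): c = -2.0000 + 0.2633i → escape time 1
(row=2, col=1): c = -1.5900 + 0.2633i → escape time 4
(row=2, col=2): c = -1.1800 + 0.2633i → escape time 9
(row=2, col=3): c = -0.7700 + 0.2633i → escape time 9
(row=3, col=0): c = -2.0000 + -0.2400i → escape time 1
(row=3, col=1): c = -1.5900 + -0.2400i → escape time 5
(row=3, col=2): c = -1.1800 + -0.2400i → escape time 9
(row=3, col=3): c = -0.7700 + -0.2400i → escape time 9

Answer: 1123
1334
1499
1599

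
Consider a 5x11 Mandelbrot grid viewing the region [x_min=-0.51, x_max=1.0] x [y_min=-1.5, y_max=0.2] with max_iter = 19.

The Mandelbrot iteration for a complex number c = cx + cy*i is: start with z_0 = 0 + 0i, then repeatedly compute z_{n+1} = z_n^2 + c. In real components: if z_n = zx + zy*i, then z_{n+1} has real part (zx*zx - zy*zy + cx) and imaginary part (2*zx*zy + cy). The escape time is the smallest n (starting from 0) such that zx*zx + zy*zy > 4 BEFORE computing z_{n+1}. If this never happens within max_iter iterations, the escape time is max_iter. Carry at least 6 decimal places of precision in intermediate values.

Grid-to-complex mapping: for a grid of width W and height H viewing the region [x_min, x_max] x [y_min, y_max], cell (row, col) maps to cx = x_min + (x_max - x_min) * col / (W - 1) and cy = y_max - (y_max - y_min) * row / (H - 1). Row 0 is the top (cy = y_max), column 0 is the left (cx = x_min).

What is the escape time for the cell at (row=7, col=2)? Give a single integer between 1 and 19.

Answer: 4

Derivation:
z_0 = 0 + 0i, c = 0.2450 + -0.9900i
Iter 1: z = 0.2450 + -0.9900i, |z|^2 = 1.0401
Iter 2: z = -0.6751 + -1.4751i, |z|^2 = 2.6316
Iter 3: z = -1.4752 + 1.0016i, |z|^2 = 3.1794
Iter 4: z = 1.4180 + -3.9451i, |z|^2 = 17.5747
Escaped at iteration 4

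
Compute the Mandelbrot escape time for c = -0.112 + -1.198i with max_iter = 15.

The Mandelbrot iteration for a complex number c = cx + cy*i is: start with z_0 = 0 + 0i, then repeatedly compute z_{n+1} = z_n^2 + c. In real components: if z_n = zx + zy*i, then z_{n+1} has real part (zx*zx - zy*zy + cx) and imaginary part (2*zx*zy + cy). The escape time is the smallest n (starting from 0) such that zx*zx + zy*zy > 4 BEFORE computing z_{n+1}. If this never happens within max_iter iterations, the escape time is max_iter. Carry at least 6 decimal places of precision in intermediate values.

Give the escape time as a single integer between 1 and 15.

z_0 = 0 + 0i, c = -0.1120 + -1.1980i
Iter 1: z = -0.1120 + -1.1980i, |z|^2 = 1.4477
Iter 2: z = -1.5347 + -0.9296i, |z|^2 = 3.2194
Iter 3: z = 1.3789 + 1.6554i, |z|^2 = 4.6418
Escaped at iteration 3

Answer: 3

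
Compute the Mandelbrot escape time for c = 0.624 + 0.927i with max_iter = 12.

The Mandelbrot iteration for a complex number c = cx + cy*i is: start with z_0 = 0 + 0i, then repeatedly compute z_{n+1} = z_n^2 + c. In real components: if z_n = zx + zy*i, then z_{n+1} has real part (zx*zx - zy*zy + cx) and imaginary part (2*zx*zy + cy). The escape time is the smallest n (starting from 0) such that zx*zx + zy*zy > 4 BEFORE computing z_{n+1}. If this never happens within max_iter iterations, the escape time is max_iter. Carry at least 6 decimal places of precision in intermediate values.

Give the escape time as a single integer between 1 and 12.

z_0 = 0 + 0i, c = 0.6240 + 0.9270i
Iter 1: z = 0.6240 + 0.9270i, |z|^2 = 1.2487
Iter 2: z = 0.1540 + 2.0839i, |z|^2 = 4.3664
Escaped at iteration 2

Answer: 2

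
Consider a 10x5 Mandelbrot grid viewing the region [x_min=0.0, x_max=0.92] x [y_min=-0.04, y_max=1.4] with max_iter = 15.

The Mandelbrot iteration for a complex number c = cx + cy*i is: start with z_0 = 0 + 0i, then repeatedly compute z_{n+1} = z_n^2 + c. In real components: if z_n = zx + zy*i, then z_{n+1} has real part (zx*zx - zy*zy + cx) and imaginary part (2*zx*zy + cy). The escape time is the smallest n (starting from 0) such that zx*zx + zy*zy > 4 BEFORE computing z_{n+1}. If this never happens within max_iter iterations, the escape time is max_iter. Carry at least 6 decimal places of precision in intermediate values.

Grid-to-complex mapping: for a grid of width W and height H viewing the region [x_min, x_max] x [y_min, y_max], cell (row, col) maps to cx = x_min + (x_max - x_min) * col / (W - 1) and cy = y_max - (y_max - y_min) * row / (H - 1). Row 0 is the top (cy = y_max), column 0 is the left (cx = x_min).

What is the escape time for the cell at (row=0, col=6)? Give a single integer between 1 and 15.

z_0 = 0 + 0i, c = 0.6133 + 1.4000i
Iter 1: z = 0.6133 + 1.4000i, |z|^2 = 2.3362
Iter 2: z = -0.9705 + 3.1173i, |z|^2 = 10.6596
Escaped at iteration 2

Answer: 2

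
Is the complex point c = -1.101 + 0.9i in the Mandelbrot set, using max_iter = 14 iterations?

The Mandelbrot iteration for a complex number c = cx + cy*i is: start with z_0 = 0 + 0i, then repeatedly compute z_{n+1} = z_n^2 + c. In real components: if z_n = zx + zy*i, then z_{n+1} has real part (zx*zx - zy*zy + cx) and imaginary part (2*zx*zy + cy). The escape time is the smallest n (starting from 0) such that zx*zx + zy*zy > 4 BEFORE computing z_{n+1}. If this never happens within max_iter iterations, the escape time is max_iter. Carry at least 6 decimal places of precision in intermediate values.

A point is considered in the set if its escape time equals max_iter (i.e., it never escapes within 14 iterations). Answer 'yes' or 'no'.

z_0 = 0 + 0i, c = -1.1010 + 0.9000i
Iter 1: z = -1.1010 + 0.9000i, |z|^2 = 2.0222
Iter 2: z = -0.6988 + -1.0818i, |z|^2 = 1.6586
Iter 3: z = -1.7830 + 2.4119i, |z|^2 = 8.9964
Escaped at iteration 3

Answer: no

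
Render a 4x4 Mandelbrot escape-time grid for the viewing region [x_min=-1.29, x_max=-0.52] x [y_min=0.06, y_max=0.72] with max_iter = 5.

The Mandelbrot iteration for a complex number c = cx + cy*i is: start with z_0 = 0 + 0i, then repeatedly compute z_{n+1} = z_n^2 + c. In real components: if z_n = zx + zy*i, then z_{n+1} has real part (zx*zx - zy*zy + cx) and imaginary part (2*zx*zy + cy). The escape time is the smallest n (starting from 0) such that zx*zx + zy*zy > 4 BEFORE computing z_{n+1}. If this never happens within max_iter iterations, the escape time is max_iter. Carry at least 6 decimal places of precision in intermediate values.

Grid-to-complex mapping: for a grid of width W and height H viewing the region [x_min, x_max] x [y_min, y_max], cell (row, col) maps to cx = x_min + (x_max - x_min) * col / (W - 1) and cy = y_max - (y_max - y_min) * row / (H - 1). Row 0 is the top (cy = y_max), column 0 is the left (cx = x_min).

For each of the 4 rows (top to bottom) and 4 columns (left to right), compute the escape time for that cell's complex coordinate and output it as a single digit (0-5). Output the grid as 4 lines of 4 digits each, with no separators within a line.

Answer: 3345
4555
5555
5555

Derivation:
(row=0, col=0): c = -1.2900 + 0.7200i → escape time 3
(row=0, col=1): c = -1.0333 + 0.7200i → escape time 3
(row=0, col=2): c = -0.7767 + 0.7200i → escape time 4
(row=0, col=3): c = -0.5200 + 0.7200i → escape time 5
(row=1, col=0): c = -1.2900 + 0.5000i → escape time 4
(row=1, col=1): c = -1.0333 + 0.5000i → escape time 5
(row=1, col=2): c = -0.7767 + 0.5000i → escape time 5
(row=1, col=3): c = -0.5200 + 0.5000i → escape time 5
(row=2, col=0): c = -1.2900 + 0.2800i → escape time 5
(row=2, col=1): c = -1.0333 + 0.2800i → escape time 5
(row=2, col=2): c = -0.7767 + 0.2800i → escape time 5
(row=2, col=3): c = -0.5200 + 0.2800i → escape time 5
(row=3, col=0): c = -1.2900 + 0.0600i → escape time 5
(row=3, col=1): c = -1.0333 + 0.0600i → escape time 5
(row=3, col=2): c = -0.7767 + 0.0600i → escape time 5
(row=3, col=3): c = -0.5200 + 0.0600i → escape time 5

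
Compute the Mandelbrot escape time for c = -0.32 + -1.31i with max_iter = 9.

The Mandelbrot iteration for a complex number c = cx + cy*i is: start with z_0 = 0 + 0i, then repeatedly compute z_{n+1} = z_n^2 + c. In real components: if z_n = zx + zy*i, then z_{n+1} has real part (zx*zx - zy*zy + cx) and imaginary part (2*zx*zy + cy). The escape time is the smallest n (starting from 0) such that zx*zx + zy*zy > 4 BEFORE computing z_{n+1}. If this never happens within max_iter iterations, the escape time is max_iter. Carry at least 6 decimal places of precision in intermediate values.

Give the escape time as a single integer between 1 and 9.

z_0 = 0 + 0i, c = -0.3200 + -1.3100i
Iter 1: z = -0.3200 + -1.3100i, |z|^2 = 1.8185
Iter 2: z = -1.9337 + -0.4716i, |z|^2 = 3.9616
Iter 3: z = 3.1968 + 0.5139i, |z|^2 = 10.4835
Escaped at iteration 3

Answer: 3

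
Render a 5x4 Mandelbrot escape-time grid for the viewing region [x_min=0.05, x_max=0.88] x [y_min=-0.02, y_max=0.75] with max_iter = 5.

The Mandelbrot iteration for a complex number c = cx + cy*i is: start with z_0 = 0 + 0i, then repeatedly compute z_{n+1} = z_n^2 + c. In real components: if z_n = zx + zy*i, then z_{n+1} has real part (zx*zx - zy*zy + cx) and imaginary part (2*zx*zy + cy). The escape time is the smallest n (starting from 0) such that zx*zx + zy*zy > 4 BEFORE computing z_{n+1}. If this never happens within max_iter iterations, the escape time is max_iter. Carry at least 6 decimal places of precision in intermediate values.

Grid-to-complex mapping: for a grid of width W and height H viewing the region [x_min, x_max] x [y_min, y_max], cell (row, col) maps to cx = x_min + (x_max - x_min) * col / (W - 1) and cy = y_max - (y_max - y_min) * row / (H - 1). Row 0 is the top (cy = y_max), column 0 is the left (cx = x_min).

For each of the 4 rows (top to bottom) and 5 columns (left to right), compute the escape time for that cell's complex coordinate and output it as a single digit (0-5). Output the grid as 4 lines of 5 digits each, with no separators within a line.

Answer: 55432
55533
55533
55543

Derivation:
(row=0, col=0): c = 0.0500 + 0.7500i → escape time 5
(row=0, col=1): c = 0.2575 + 0.7500i → escape time 5
(row=0, col=2): c = 0.4650 + 0.7500i → escape time 4
(row=0, col=3): c = 0.6725 + 0.7500i → escape time 3
(row=0, col=4): c = 0.8800 + 0.7500i → escape time 2
(row=1, col=0): c = 0.0500 + 0.4933i → escape time 5
(row=1, col=1): c = 0.2575 + 0.4933i → escape time 5
(row=1, col=2): c = 0.4650 + 0.4933i → escape time 5
(row=1, col=3): c = 0.6725 + 0.4933i → escape time 3
(row=1, col=4): c = 0.8800 + 0.4933i → escape time 3
(row=2, col=0): c = 0.0500 + 0.2367i → escape time 5
(row=2, col=1): c = 0.2575 + 0.2367i → escape time 5
(row=2, col=2): c = 0.4650 + 0.2367i → escape time 5
(row=2, col=3): c = 0.6725 + 0.2367i → escape time 3
(row=2, col=4): c = 0.8800 + 0.2367i → escape time 3
(row=3, col=0): c = 0.0500 + -0.0200i → escape time 5
(row=3, col=1): c = 0.2575 + -0.0200i → escape time 5
(row=3, col=2): c = 0.4650 + -0.0200i → escape time 5
(row=3, col=3): c = 0.6725 + -0.0200i → escape time 4
(row=3, col=4): c = 0.8800 + -0.0200i → escape time 3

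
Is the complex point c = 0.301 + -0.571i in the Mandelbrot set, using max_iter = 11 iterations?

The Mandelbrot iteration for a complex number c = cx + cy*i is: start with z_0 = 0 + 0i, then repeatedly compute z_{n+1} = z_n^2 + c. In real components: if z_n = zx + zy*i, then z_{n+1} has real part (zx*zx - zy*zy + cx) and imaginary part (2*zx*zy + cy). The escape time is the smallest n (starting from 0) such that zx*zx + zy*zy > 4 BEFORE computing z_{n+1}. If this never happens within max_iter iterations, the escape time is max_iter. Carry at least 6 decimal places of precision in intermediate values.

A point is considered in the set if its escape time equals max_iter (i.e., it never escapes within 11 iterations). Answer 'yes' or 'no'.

z_0 = 0 + 0i, c = 0.3010 + -0.5710i
Iter 1: z = 0.3010 + -0.5710i, |z|^2 = 0.4166
Iter 2: z = 0.0656 + -0.9147i, |z|^2 = 0.8411
Iter 3: z = -0.5315 + -0.6909i, |z|^2 = 0.7598
Iter 4: z = 0.1060 + 0.1634i, |z|^2 = 0.0379
Iter 5: z = 0.2855 + -0.5363i, |z|^2 = 0.3692
Iter 6: z = 0.0949 + -0.8773i, |z|^2 = 0.7787
Iter 7: z = -0.4597 + -0.7375i, |z|^2 = 0.7551
Iter 8: z = -0.0316 + 0.1070i, |z|^2 = 0.0124
Iter 9: z = 0.2906 + -0.5778i, |z|^2 = 0.4182
Iter 10: z = 0.0516 + -0.9067i, |z|^2 = 0.8248
Did not escape in 11 iterations → in set

Answer: yes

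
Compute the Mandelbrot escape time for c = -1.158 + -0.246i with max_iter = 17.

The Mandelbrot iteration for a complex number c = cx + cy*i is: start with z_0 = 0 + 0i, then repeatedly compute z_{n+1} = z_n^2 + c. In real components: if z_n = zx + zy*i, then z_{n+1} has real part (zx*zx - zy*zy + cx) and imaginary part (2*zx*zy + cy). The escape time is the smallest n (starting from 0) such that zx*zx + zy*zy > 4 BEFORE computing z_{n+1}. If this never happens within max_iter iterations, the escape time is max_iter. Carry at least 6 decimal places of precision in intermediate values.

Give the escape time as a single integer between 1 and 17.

z_0 = 0 + 0i, c = -1.1580 + -0.2460i
Iter 1: z = -1.1580 + -0.2460i, |z|^2 = 1.4015
Iter 2: z = 0.1224 + 0.3237i, |z|^2 = 0.1198
Iter 3: z = -1.2478 + -0.1667i, |z|^2 = 1.5848
Iter 4: z = 0.3712 + 0.1701i, |z|^2 = 0.1667
Iter 5: z = -1.0491 + -0.1197i, |z|^2 = 1.1150
Iter 6: z = -0.0717 + 0.0052i, |z|^2 = 0.0052
Iter 7: z = -1.1529 + -0.2467i, |z|^2 = 1.3900
Iter 8: z = 0.1103 + 0.3229i, |z|^2 = 0.1164
Iter 9: z = -1.2501 + -0.1748i, |z|^2 = 1.5934
Iter 10: z = 0.3743 + 0.1910i, |z|^2 = 0.1766
Iter 11: z = -1.0544 + -0.1030i, |z|^2 = 1.1224
Iter 12: z = -0.0569 + -0.0288i, |z|^2 = 0.0041
Iter 13: z = -1.1556 + -0.2427i, |z|^2 = 1.3943
Iter 14: z = 0.1185 + 0.3150i, |z|^2 = 0.1133
Iter 15: z = -1.2432 + -0.1714i, |z|^2 = 1.5749
Iter 16: z = 0.3581 + 0.1801i, |z|^2 = 0.1607

Answer: 17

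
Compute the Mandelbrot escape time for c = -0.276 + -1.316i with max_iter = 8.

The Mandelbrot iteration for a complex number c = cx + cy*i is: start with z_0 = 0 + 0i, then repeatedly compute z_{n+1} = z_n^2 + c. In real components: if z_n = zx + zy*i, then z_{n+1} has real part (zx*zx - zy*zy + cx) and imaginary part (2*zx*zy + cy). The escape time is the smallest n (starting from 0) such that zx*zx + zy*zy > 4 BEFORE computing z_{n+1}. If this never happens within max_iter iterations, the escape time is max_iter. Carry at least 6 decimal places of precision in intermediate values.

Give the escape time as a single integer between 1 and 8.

z_0 = 0 + 0i, c = -0.2760 + -1.3160i
Iter 1: z = -0.2760 + -1.3160i, |z|^2 = 1.8080
Iter 2: z = -1.9317 + -0.5896i, |z|^2 = 4.0790
Escaped at iteration 2

Answer: 2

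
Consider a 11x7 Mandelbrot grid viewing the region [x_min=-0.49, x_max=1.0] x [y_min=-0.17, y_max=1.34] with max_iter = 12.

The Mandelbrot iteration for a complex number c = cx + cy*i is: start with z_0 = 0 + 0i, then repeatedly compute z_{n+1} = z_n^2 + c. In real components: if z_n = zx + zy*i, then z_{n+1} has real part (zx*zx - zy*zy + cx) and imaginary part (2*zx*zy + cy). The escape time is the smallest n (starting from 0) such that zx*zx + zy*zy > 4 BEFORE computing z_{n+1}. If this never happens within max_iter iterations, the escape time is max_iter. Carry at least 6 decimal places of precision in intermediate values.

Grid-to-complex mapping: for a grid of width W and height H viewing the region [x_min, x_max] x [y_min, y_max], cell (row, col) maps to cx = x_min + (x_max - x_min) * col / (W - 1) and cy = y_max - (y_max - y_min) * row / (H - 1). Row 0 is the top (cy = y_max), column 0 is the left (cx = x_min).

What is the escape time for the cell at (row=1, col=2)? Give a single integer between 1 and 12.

Answer: 10

Derivation:
z_0 = 0 + 0i, c = -0.1920 + 1.0883i
Iter 1: z = -0.1920 + 1.0883i, |z|^2 = 1.2213
Iter 2: z = -1.3396 + 0.6704i, |z|^2 = 2.2440
Iter 3: z = 1.1531 + -0.7078i, |z|^2 = 1.8307
Iter 4: z = 0.6366 + -0.5441i, |z|^2 = 0.7012
Iter 5: z = -0.0828 + 0.3956i, |z|^2 = 0.1634
Iter 6: z = -0.3417 + 1.0228i, |z|^2 = 1.1629
Iter 7: z = -1.1214 + 0.3894i, |z|^2 = 1.4092
Iter 8: z = 0.9139 + 0.2150i, |z|^2 = 0.8814
Iter 9: z = 0.5970 + 1.4813i, |z|^2 = 2.5506
Iter 10: z = -2.0298 + 2.8570i, |z|^2 = 12.2826
Escaped at iteration 10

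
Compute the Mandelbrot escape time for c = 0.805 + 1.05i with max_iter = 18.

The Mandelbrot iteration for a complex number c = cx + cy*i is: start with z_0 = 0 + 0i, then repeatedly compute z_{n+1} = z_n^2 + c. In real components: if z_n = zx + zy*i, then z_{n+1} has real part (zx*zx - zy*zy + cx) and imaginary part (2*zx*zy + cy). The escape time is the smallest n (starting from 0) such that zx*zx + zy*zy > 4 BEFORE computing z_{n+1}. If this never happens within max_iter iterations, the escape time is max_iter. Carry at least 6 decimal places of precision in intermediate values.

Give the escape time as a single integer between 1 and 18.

z_0 = 0 + 0i, c = 0.8050 + 1.0500i
Iter 1: z = 0.8050 + 1.0500i, |z|^2 = 1.7505
Iter 2: z = 0.3505 + 2.7405i, |z|^2 = 7.6332
Escaped at iteration 2

Answer: 2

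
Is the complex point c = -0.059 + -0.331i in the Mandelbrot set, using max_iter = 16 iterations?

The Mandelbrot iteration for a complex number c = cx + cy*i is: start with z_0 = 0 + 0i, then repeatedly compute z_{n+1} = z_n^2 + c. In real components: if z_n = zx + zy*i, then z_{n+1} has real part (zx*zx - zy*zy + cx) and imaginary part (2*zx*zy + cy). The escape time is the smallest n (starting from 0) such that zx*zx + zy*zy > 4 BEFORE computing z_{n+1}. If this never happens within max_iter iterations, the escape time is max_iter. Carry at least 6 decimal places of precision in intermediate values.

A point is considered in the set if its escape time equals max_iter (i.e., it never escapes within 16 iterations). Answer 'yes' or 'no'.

Answer: yes

Derivation:
z_0 = 0 + 0i, c = -0.0590 + -0.3310i
Iter 1: z = -0.0590 + -0.3310i, |z|^2 = 0.1130
Iter 2: z = -0.1651 + -0.2919i, |z|^2 = 0.1125
Iter 3: z = -0.1170 + -0.2346i, |z|^2 = 0.0687
Iter 4: z = -0.1004 + -0.2761i, |z|^2 = 0.0863
Iter 5: z = -0.1252 + -0.2756i, |z|^2 = 0.0916
Iter 6: z = -0.1193 + -0.2620i, |z|^2 = 0.0829
Iter 7: z = -0.1134 + -0.2685i, |z|^2 = 0.0850
Iter 8: z = -0.1182 + -0.2701i, |z|^2 = 0.0869
Iter 9: z = -0.1180 + -0.2671i, |z|^2 = 0.0853
Iter 10: z = -0.1164 + -0.2680i, |z|^2 = 0.0854
Iter 11: z = -0.1172 + -0.2686i, |z|^2 = 0.0859
Iter 12: z = -0.1174 + -0.2680i, |z|^2 = 0.0856
Iter 13: z = -0.1171 + -0.2681i, |z|^2 = 0.0856
Iter 14: z = -0.1172 + -0.2682i, |z|^2 = 0.0857
Iter 15: z = -0.1172 + -0.2681i, |z|^2 = 0.0856
Did not escape in 16 iterations → in set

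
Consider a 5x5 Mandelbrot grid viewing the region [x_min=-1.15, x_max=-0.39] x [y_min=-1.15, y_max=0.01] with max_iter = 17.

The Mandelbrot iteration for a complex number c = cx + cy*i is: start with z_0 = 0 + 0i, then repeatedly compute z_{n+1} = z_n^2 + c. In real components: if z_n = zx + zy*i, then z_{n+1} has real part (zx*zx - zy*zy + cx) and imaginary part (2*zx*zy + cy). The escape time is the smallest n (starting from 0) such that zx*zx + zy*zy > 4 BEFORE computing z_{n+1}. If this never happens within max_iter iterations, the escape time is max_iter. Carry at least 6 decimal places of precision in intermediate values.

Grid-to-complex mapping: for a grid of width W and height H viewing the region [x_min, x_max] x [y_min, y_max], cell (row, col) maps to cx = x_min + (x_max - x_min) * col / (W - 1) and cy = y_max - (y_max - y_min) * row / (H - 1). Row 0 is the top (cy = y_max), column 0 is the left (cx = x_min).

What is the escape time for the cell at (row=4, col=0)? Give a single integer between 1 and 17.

z_0 = 0 + 0i, c = -1.1500 + -1.1500i
Iter 1: z = -1.1500 + -1.1500i, |z|^2 = 2.6450
Iter 2: z = -1.1500 + 1.4950i, |z|^2 = 3.5575
Iter 3: z = -2.0625 + -4.5885i, |z|^2 = 25.3083
Escaped at iteration 3

Answer: 3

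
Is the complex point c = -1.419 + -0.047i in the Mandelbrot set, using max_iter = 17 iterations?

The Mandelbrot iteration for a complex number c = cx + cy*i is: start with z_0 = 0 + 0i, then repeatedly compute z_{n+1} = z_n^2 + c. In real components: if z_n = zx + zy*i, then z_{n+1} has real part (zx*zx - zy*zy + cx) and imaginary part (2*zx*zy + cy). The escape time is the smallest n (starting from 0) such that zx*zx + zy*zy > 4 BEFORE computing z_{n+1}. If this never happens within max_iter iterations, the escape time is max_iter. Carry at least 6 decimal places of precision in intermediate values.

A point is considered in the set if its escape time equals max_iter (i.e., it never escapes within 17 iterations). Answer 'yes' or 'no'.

Answer: yes

Derivation:
z_0 = 0 + 0i, c = -1.4190 + -0.0470i
Iter 1: z = -1.4190 + -0.0470i, |z|^2 = 2.0158
Iter 2: z = 0.5924 + 0.0864i, |z|^2 = 0.3583
Iter 3: z = -1.0756 + 0.0553i, |z|^2 = 1.1599
Iter 4: z = -0.2652 + -0.1660i, |z|^2 = 0.0979
Iter 5: z = -1.3762 + 0.0411i, |z|^2 = 1.8957
Iter 6: z = 0.4734 + -0.1600i, |z|^2 = 0.2497
Iter 7: z = -1.2205 + -0.1985i, |z|^2 = 1.5291
Iter 8: z = 0.0313 + 0.4376i, |z|^2 = 0.1925
Iter 9: z = -1.6095 + -0.0196i, |z|^2 = 2.5909
Iter 10: z = 1.1711 + 0.0162i, |z|^2 = 1.3718
Iter 11: z = -0.0477 + -0.0092i, |z|^2 = 0.0024
Iter 12: z = -1.4168 + -0.0461i, |z|^2 = 2.0095
Iter 13: z = 0.5862 + 0.0837i, |z|^2 = 0.3507
Iter 14: z = -1.0824 + 0.0511i, |z|^2 = 1.1741
Iter 15: z = -0.2501 + -0.1577i, |z|^2 = 0.0874
Iter 16: z = -1.3813 + 0.0319i, |z|^2 = 1.9090
Did not escape in 17 iterations → in set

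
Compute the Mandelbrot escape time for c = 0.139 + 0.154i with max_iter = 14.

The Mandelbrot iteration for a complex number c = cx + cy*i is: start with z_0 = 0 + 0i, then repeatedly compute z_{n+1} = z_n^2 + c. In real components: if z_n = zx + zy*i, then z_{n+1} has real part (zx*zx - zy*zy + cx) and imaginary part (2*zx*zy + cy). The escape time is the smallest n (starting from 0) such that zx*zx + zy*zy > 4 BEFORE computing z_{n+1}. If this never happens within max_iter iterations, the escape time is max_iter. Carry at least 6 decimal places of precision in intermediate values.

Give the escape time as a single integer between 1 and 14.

Answer: 14

Derivation:
z_0 = 0 + 0i, c = 0.1390 + 0.1540i
Iter 1: z = 0.1390 + 0.1540i, |z|^2 = 0.0430
Iter 2: z = 0.1346 + 0.1968i, |z|^2 = 0.0569
Iter 3: z = 0.1184 + 0.2070i, |z|^2 = 0.0569
Iter 4: z = 0.1102 + 0.2030i, |z|^2 = 0.0533
Iter 5: z = 0.1099 + 0.1987i, |z|^2 = 0.0516
Iter 6: z = 0.1116 + 0.1977i, |z|^2 = 0.0515
Iter 7: z = 0.1124 + 0.1981i, |z|^2 = 0.0519
Iter 8: z = 0.1124 + 0.1985i, |z|^2 = 0.0520
Iter 9: z = 0.1122 + 0.1986i, |z|^2 = 0.0520
Iter 10: z = 0.1121 + 0.1986i, |z|^2 = 0.0520
Iter 11: z = 0.1121 + 0.1985i, |z|^2 = 0.0520
Iter 12: z = 0.1122 + 0.1985i, |z|^2 = 0.0520
Iter 13: z = 0.1122 + 0.1985i, |z|^2 = 0.0520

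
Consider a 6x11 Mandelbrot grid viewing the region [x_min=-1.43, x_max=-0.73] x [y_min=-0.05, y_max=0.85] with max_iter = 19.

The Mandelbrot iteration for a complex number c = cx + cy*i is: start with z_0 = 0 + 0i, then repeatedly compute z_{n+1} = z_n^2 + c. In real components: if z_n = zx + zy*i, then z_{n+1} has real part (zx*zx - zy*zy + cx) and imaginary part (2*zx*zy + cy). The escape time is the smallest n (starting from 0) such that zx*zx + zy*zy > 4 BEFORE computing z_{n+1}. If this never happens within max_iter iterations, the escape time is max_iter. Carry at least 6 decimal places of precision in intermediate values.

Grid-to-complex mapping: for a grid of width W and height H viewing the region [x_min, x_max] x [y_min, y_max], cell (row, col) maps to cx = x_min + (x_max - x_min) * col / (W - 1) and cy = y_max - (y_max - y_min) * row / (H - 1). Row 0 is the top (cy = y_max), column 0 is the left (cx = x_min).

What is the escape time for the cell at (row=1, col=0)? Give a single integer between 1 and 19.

Answer: 3

Derivation:
z_0 = 0 + 0i, c = -1.4300 + 0.7600i
Iter 1: z = -1.4300 + 0.7600i, |z|^2 = 2.6225
Iter 2: z = 0.0373 + -1.4136i, |z|^2 = 1.9997
Iter 3: z = -3.4269 + 0.6545i, |z|^2 = 12.1719
Escaped at iteration 3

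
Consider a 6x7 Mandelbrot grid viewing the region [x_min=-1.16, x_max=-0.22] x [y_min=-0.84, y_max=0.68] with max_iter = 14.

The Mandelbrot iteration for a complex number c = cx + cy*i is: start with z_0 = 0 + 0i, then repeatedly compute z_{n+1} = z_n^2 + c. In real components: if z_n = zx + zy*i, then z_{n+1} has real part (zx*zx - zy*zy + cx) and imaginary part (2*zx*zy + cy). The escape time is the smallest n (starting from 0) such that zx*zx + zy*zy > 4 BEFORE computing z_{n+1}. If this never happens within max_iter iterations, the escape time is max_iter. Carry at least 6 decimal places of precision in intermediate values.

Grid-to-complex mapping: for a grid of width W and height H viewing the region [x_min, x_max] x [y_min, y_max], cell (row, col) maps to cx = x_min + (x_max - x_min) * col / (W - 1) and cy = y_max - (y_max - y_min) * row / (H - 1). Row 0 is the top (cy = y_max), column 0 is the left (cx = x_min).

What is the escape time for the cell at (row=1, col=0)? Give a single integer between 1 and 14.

z_0 = 0 + 0i, c = -1.1600 + 0.4267i
Iter 1: z = -1.1600 + 0.4267i, |z|^2 = 1.5276
Iter 2: z = 0.0036 + -0.5632i, |z|^2 = 0.3172
Iter 3: z = -1.4772 + 0.4227i, |z|^2 = 2.3607
Iter 4: z = 0.8434 + -0.8220i, |z|^2 = 1.3871
Iter 5: z = -1.1244 + -0.9600i, |z|^2 = 2.1858
Iter 6: z = -0.8173 + 2.5854i, |z|^2 = 7.3523
Escaped at iteration 6

Answer: 6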